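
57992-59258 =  - 1266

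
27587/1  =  27587= 27587.00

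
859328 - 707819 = 151509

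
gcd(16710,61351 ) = 1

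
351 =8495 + -8144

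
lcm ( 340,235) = 15980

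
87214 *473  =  41252222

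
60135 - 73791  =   - 13656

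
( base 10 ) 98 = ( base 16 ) 62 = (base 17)5d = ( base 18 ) 58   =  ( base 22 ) 4A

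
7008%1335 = 333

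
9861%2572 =2145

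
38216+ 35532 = 73748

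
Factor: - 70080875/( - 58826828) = 2^( - 2 )*5^3 * 157^1*3571^1*14706707^( - 1)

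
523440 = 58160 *9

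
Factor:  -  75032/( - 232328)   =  83/257 = 83^1*257^(-1) 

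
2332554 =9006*259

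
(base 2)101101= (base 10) 45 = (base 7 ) 63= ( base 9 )50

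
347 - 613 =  - 266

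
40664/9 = 40664/9 = 4518.22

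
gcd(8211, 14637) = 357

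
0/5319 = 0  =  0.00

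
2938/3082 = 1469/1541 = 0.95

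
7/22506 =7/22506= 0.00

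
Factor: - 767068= - 2^2*19^1*10093^1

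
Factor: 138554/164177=2^1*73^1 * 173^( - 1 ) = 146/173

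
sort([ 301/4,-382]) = [ - 382,301/4] 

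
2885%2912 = 2885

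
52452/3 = 17484 = 17484.00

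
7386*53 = 391458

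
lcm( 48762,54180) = 487620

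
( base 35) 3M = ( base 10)127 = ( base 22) 5h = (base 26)4N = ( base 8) 177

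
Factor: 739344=2^4*3^1 * 73^1*211^1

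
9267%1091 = 539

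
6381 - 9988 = -3607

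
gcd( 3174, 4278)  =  138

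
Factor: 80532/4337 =2^2 *3^2*2237^1*4337^( - 1)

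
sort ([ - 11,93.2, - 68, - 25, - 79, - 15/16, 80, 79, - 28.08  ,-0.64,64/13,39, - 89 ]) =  [-89 , - 79, - 68, - 28.08, - 25, - 11, -15/16,  -  0.64 , 64/13, 39,79, 80,93.2 ]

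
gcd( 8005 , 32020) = 8005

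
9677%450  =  227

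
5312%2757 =2555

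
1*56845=56845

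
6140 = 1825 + 4315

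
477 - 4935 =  - 4458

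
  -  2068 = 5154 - 7222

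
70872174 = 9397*7542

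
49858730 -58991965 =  - 9133235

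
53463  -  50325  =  3138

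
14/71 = 14/71  =  0.20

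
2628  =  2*1314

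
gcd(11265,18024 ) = 2253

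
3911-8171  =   - 4260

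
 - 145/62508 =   -  1 + 62363/62508 = - 0.00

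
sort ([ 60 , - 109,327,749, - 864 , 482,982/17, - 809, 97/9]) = [ - 864, -809, -109,97/9,  982/17,60,327, 482,  749]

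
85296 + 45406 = 130702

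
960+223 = 1183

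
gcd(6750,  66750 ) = 750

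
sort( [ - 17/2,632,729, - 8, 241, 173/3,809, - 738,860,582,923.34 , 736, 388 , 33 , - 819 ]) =[ - 819, - 738, - 17/2,-8 , 33,  173/3 , 241,388,582,632,729,736, 809,860 , 923.34]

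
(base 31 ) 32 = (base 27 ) 3E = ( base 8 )137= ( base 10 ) 95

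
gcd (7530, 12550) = 2510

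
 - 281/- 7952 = 281/7952  =  0.04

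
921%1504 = 921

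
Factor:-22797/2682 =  - 2^( - 1 )*17^1= - 17/2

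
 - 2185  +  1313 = -872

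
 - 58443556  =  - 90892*643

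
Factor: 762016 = 2^5*23813^1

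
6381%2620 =1141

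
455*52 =23660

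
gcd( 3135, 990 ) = 165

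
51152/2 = 25576 = 25576.00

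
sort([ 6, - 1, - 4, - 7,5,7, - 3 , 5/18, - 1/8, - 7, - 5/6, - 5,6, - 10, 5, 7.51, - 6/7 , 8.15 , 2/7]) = [  -  10, - 7,-7,  -  5, - 4, - 3, - 1, - 6/7, - 5/6, - 1/8,  5/18,2/7, 5, 5,6,6,7, 7.51,8.15]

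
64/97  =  64/97 = 0.66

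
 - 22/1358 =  - 11/679 =-  0.02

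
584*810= 473040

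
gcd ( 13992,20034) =318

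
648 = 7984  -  7336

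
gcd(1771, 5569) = 1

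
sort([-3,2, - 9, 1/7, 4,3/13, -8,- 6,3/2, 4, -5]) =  [ - 9, - 8, - 6,  -  5, - 3,1/7,3/13,3/2,2,4, 4]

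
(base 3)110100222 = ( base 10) 9017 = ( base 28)BE1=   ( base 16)2339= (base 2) 10001100111001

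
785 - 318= 467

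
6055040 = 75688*80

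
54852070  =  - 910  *(-60277 ) 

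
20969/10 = 2096 + 9/10 = 2096.90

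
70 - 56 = 14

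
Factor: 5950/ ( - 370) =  - 595/37 =- 5^1 * 7^1 * 17^1*37^ ( - 1)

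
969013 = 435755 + 533258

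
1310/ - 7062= - 1+2876/3531 = -0.19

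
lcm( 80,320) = 320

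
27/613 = 27/613=0.04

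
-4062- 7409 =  - 11471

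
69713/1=69713= 69713.00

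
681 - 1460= - 779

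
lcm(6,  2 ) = 6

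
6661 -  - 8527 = 15188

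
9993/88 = 113+ 49/88= 113.56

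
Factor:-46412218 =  - 2^1*47^1*493747^1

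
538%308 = 230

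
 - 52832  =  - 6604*8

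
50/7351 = 50/7351 = 0.01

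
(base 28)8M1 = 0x1ae9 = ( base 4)1223221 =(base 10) 6889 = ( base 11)51a3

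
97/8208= 97/8208 = 0.01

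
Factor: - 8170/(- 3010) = 19/7=7^( - 1 ) *19^1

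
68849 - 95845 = - 26996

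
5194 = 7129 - 1935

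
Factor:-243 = -3^5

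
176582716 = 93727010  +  82855706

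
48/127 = 48/127 = 0.38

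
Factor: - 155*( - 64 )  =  9920 = 2^6*5^1 * 31^1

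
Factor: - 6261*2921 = - 18288381= - 3^1*23^1*127^1 * 2087^1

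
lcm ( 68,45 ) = 3060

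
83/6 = 83/6 = 13.83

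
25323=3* 8441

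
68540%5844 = 4256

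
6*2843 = 17058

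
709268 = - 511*(  -  1388)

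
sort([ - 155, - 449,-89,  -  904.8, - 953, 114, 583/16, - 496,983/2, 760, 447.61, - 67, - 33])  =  [ - 953, - 904.8,-496, - 449, - 155, - 89,-67, -33, 583/16, 114, 447.61, 983/2, 760 ]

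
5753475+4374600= 10128075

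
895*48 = 42960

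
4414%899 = 818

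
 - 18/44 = -1 + 13/22 = - 0.41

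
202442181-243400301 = -40958120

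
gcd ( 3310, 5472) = 2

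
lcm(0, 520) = 0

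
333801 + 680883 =1014684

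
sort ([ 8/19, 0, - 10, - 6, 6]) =[ - 10, - 6, 0,  8/19, 6]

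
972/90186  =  162/15031= 0.01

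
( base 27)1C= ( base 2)100111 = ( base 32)17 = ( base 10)39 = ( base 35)14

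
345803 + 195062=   540865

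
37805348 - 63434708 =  - 25629360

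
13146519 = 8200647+4945872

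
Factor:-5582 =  - 2^1*2791^1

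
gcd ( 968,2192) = 8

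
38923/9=38923/9 = 4324.78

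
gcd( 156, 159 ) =3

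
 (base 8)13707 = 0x17C7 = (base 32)5U7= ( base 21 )DGI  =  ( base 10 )6087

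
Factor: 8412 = 2^2 * 3^1*701^1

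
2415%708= 291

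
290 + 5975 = 6265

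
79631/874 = 79631/874 =91.11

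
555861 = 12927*43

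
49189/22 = 2235+19/22= 2235.86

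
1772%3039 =1772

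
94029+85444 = 179473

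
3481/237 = 14+163/237=14.69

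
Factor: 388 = 2^2*97^1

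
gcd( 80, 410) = 10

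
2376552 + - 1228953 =1147599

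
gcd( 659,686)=1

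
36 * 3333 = 119988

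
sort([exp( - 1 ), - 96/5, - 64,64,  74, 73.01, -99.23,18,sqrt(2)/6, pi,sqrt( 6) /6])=[ - 99.23,  -  64, - 96/5, sqrt(2)/6,  exp( - 1),  sqrt( 6)/6, pi , 18,64, 73.01, 74]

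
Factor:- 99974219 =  - 19^1*5261801^1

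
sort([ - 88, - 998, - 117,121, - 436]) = [-998, - 436 , - 117, - 88,121]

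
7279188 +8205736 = 15484924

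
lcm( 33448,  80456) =2976872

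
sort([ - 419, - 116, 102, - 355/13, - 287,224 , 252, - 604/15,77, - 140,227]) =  [ - 419, - 287, - 140, - 116, - 604/15, - 355/13, 77,102,  224, 227,252 ]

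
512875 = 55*9325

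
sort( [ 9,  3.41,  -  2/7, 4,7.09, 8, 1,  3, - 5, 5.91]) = [ - 5, - 2/7, 1,3 , 3.41, 4, 5.91,7.09, 8, 9]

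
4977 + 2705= 7682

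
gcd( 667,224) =1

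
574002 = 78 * 7359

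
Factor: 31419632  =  2^4*1963727^1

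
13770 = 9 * 1530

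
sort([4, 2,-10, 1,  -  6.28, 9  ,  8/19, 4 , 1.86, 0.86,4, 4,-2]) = [- 10,-6.28,  -  2,  8/19, 0.86, 1 , 1.86, 2 , 4, 4, 4, 4,  9]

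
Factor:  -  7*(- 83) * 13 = 7^1*13^1*83^1 = 7553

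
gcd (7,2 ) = 1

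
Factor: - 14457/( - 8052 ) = 2^(- 2)*11^(  -  1 )*79^1 = 79/44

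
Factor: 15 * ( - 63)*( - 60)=2^2*3^4*5^2 * 7^1 = 56700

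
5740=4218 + 1522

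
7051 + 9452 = 16503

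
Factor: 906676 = 2^2*226669^1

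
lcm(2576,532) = 48944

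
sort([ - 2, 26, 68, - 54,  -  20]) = [ - 54, - 20, - 2,  26, 68 ] 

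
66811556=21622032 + 45189524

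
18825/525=251/7  =  35.86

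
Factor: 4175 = 5^2*167^1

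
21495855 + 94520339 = 116016194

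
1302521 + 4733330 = 6035851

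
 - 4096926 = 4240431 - 8337357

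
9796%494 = 410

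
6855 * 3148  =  21579540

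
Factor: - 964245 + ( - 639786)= - 3^1*11^1*13^1 * 3739^1  =  - 1604031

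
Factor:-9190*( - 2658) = 2^2*3^1 * 5^1*443^1*919^1 = 24427020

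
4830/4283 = 1 + 547/4283  =  1.13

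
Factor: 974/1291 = 2^1 * 487^1 * 1291^( - 1 ) 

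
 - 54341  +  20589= - 33752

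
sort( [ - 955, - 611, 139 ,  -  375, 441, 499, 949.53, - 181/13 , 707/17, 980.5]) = [ - 955, - 611, - 375, - 181/13, 707/17, 139 , 441, 499,949.53, 980.5 ]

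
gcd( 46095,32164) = 1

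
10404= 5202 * 2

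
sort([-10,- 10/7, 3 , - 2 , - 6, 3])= [ - 10, - 6, - 2,  -  10/7, 3, 3]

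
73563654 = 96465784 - 22902130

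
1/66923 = 1/66923 =0.00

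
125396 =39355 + 86041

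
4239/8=4239/8= 529.88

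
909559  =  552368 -  -  357191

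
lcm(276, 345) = 1380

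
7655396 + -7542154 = 113242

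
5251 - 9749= - 4498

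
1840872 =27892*66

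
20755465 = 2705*7673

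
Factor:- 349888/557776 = -308/491 = - 2^2*7^1*11^1*491^(-1) 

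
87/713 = 87/713 =0.12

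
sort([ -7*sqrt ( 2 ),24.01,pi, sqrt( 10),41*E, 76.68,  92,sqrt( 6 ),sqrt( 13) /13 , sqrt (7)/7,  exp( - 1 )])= [ - 7*sqrt(2)  ,  sqrt (13)/13, exp( -1), sqrt( 7)/7, sqrt( 6 ),pi,sqrt ( 10),24.01, 76.68 , 92, 41*E]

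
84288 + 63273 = 147561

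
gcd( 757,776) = 1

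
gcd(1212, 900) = 12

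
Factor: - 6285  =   - 3^1 * 5^1 * 419^1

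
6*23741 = 142446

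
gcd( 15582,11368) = 98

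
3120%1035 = 15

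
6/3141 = 2/1047 =0.00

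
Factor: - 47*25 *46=-2^1*5^2*23^1 * 47^1= - 54050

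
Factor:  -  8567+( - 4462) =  - 13029 = -3^1*43^1*101^1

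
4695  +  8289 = 12984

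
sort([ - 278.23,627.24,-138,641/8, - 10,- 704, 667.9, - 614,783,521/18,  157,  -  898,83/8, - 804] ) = [- 898, - 804, - 704, - 614, - 278.23,  -  138, - 10  ,  83/8,521/18,641/8,157, 627.24, 667.9, 783 ] 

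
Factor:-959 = -7^1 * 137^1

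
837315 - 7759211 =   -  6921896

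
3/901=3/901=0.00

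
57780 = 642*90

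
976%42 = 10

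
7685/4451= 7685/4451  =  1.73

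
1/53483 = 1/53483 = 0.00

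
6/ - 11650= -1 + 5822/5825  =  -0.00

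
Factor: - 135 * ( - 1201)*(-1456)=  - 2^4* 3^3*5^1* 7^1*13^1*1201^1 =- 236068560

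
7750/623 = 12 + 274/623 = 12.44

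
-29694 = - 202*147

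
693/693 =1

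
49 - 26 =23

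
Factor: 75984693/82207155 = 25328231/27402385 = 5^( - 1)*17^( - 1 )*37^ ( - 1 ) *8713^(-1)*25328231^1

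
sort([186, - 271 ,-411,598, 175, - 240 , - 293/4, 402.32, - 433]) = [ - 433, - 411, - 271, - 240, - 293/4, 175, 186, 402.32,598] 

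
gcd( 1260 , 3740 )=20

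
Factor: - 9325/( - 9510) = 2^( - 1)* 3^( - 1 )*5^1*317^( - 1 )*373^1 = 1865/1902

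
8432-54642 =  - 46210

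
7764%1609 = 1328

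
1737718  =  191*9098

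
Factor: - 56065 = - 5^1*11213^1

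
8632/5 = 8632/5 = 1726.40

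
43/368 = 43/368=0.12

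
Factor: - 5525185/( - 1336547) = 5^1 * 367^1*3011^1  *  1336547^( - 1)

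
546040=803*680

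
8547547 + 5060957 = 13608504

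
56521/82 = 689 + 23/82=689.28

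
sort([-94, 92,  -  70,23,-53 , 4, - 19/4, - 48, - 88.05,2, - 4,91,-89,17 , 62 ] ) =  [-94,-89, - 88.05,-70, - 53, - 48, - 19/4 ,-4,2,4,17,23, 62 , 91,92] 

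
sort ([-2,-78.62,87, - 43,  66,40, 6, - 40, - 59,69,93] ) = [-78.62,-59, - 43, - 40,- 2,6 , 40, 66,69, 87,93]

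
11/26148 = 11/26148 = 0.00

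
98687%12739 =9514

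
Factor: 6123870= 2^1*3^3*5^1*37^1*  613^1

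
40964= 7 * 5852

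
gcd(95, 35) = 5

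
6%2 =0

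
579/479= 579/479 = 1.21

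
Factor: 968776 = 2^3*83^1*1459^1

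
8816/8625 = 8816/8625 = 1.02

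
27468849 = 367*74847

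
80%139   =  80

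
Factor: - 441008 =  - 2^4*43^1 * 641^1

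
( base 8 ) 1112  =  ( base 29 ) K6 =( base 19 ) 1bg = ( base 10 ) 586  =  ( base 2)1001001010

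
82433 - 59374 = 23059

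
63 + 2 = 65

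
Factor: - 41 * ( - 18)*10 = 7380 = 2^2*3^2*5^1*41^1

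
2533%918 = 697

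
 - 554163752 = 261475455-815639207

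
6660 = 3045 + 3615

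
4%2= 0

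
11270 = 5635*2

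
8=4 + 4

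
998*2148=2143704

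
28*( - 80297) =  - 2248316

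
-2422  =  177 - 2599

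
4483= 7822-3339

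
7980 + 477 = 8457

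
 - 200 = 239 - 439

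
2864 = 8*358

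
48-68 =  - 20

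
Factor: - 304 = - 2^4*19^1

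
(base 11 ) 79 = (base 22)3K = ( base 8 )126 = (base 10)86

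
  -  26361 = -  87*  303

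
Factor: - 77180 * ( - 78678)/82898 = 3036184020/41449 = 2^2 * 3^3*5^1*17^1  *  31^1*47^1*181^( - 1 )*227^1*229^(  -  1)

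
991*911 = 902801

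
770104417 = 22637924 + 747466493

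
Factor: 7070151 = 3^1*11^2*19477^1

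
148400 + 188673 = 337073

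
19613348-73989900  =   - 54376552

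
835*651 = 543585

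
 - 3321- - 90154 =86833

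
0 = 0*98006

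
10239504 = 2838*3608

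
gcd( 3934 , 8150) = 2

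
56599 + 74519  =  131118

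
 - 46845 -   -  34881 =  - 11964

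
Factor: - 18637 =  - 18637^1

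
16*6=96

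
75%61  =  14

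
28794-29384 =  - 590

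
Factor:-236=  - 2^2*59^1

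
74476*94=7000744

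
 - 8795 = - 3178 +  - 5617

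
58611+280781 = 339392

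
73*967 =70591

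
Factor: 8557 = 43^1* 199^1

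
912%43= 9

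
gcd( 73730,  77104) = 2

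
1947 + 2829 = 4776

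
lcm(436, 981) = 3924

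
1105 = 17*65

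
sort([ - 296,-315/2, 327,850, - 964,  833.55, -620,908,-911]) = [ - 964,- 911,  -  620,-296,  -  315/2, 327, 833.55, 850,908] 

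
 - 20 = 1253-1273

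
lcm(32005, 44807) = 224035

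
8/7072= 1/884 = 0.00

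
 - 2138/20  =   - 107 + 1/10= - 106.90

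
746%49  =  11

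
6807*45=306315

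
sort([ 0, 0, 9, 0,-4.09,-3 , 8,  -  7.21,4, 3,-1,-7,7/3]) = [  -  7.21,-7,-4.09, - 3 ,-1 , 0,0, 0,7/3,3, 4, 8, 9]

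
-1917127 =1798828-3715955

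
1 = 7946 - 7945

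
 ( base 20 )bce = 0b1001000101110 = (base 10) 4654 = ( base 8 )11056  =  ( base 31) 4q4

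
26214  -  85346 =- 59132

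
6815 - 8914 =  - 2099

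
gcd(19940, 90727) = 997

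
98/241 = 98/241=0.41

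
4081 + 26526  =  30607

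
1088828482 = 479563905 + 609264577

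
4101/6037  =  4101/6037  =  0.68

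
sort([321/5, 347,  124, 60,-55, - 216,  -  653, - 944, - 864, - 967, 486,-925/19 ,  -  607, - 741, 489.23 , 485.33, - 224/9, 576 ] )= [ - 967,  -  944, - 864, - 741, - 653,-607, - 216 , - 55, - 925/19,-224/9,60,321/5, 124, 347,485.33, 486, 489.23, 576] 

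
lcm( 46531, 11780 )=930620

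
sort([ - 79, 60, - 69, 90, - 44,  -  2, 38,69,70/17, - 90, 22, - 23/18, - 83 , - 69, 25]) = [ - 90, - 83, - 79, - 69,-69, -44,-2,  -  23/18, 70/17, 22, 25, 38, 60,69,90 ]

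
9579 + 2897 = 12476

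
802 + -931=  - 129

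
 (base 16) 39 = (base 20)2h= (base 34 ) 1n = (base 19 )30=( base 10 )57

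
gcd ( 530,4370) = 10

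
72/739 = 72/739= 0.10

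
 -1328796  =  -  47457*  28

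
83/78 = 83/78 = 1.06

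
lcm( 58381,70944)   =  5604576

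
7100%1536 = 956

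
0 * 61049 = 0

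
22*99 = 2178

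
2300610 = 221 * 10410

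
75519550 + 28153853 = 103673403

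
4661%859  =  366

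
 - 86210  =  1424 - 87634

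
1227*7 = 8589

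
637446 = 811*786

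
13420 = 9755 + 3665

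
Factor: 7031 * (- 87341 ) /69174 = - 2^( - 1 )*3^( - 4) * 7^ ( - 1)*61^ ( - 1)*79^1 *89^1*167^1 *523^1 = - 614094571/69174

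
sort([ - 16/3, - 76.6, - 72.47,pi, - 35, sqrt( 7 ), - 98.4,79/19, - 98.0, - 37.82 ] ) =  [-98.4,- 98.0, - 76.6, - 72.47, - 37.82 ,- 35, - 16/3,sqrt( 7 ) , pi,79/19 ] 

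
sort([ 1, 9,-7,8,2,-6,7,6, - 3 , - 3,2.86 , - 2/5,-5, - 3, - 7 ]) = [  -  7, - 7,  -  6, - 5, - 3,-3, - 3, -2/5,1 , 2, 2.86, 6, 7 , 8,9 ] 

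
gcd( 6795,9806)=1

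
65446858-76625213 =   -  11178355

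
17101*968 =16553768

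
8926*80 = 714080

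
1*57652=57652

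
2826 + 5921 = 8747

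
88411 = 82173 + 6238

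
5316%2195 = 926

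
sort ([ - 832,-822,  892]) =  [ - 832,-822, 892]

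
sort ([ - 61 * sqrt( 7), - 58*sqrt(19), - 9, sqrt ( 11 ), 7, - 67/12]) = [  -  58*sqrt ( 19), - 61*sqrt( 7 ), - 9, - 67/12,sqrt( 11 ),7 ] 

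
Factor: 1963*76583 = 150332429 = 13^2 * 43^1*137^1*151^1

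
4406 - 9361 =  - 4955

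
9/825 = 3/275 = 0.01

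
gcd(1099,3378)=1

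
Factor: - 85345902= -2^1*3^2*37^1*128147^1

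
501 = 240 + 261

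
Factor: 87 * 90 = 7830 = 2^1*3^3 * 5^1*29^1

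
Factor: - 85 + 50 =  - 5^1*7^1 = - 35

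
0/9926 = 0 = 0.00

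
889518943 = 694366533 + 195152410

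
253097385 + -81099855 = 171997530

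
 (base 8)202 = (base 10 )130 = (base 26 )50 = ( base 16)82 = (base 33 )3V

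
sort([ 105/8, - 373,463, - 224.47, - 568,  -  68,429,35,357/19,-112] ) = [- 568, - 373 , - 224.47, - 112,  -  68,105/8,357/19 , 35, 429, 463 ]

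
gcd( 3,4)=1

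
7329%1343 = 614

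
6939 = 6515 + 424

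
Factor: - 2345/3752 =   -  2^(-3 )*5^1 = - 5/8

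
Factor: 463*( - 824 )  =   - 2^3*103^1*463^1= - 381512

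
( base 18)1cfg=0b10011100010110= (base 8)23426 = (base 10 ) 10006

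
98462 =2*49231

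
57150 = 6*9525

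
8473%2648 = 529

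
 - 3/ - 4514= 3/4514= 0.00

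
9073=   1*9073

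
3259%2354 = 905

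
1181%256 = 157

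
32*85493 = 2735776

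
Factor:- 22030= -2^1*5^1*2203^1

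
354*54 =19116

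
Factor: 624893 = 37^1*16889^1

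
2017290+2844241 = 4861531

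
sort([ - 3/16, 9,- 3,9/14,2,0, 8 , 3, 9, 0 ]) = [ - 3, - 3/16,0,0, 9/14,2,3, 8,9, 9]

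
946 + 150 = 1096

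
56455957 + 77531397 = 133987354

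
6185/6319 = 6185/6319= 0.98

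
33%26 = 7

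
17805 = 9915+7890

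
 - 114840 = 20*(  -  5742 ) 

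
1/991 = 1/991 = 0.00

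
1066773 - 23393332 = -22326559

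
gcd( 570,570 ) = 570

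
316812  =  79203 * 4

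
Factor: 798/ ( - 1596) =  - 2^( - 1 ) = - 1/2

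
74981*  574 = 43039094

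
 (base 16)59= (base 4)1121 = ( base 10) 89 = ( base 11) 81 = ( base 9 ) 108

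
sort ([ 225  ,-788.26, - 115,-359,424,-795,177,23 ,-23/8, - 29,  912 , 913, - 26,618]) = [ -795 ,-788.26, - 359,-115, - 29,-26,  -  23/8 , 23,177,  225, 424, 618,912,913 ]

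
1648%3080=1648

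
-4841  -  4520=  - 9361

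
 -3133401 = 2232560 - 5365961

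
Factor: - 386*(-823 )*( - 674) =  - 2^2*193^1*337^1*823^1 = - 214114972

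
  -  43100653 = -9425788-33674865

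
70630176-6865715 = 63764461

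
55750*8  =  446000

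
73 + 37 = 110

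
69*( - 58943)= - 4067067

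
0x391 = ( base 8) 1621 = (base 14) 493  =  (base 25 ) 1bd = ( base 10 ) 913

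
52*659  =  34268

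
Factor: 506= 2^1*11^1*23^1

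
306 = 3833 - 3527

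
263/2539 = 263/2539= 0.10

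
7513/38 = 7513/38=   197.71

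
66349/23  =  2884+17/23 = 2884.74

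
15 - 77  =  - 62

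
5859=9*651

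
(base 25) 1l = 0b101110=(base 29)1H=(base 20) 26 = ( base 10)46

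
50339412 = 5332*9441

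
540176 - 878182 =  - 338006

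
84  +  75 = 159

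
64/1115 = 64/1115 = 0.06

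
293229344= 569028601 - 275799257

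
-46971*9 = - 422739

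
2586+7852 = 10438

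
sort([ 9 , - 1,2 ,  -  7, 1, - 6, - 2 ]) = [ - 7, - 6, - 2, - 1, 1,2, 9] 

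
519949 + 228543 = 748492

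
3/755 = 3/755=0.00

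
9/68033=9/68033 = 0.00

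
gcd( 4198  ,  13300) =2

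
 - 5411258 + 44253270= 38842012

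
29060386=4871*5966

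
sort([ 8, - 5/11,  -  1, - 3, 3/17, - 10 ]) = [-10, - 3, -1, - 5/11,  3/17, 8]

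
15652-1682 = 13970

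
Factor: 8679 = 3^1*11^1 * 263^1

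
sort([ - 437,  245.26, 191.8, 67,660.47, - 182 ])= [-437,-182,  67,191.8,245.26, 660.47 ]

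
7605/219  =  2535/73 = 34.73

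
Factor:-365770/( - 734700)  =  2^(-1)  *3^ ( - 1)*5^( - 1) * 31^ ( - 1)*463^1  =  463/930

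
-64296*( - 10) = 642960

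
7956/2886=2 + 28/37 = 2.76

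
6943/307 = 22 + 189/307= 22.62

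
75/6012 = 25/2004= 0.01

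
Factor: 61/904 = 2^(-3) * 61^1*113^(  -  1 )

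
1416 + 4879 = 6295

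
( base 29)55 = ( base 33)4i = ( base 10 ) 150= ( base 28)5A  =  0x96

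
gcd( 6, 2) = 2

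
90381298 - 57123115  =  33258183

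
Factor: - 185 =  - 5^1*37^1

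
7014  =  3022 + 3992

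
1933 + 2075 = 4008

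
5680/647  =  8+ 504/647 = 8.78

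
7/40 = 7/40= 0.17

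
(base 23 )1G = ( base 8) 47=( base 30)19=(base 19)21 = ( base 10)39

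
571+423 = 994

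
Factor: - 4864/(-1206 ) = 2^7*3^ ( - 2 ) * 19^1*67^(  -  1)   =  2432/603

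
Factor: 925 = 5^2*37^1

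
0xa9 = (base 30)5J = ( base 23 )78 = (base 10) 169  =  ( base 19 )8h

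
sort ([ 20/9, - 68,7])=[-68,  20/9 , 7 ] 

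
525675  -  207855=317820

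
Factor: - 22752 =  - 2^5*3^2*79^1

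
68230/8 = 34115/4 = 8528.75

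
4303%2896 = 1407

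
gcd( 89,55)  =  1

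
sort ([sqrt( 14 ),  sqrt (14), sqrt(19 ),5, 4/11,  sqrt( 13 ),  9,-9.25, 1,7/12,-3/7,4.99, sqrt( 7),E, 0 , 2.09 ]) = [-9.25,-3/7,0,  4/11, 7/12,1,  2.09, sqrt( 7), E, sqrt( 13),  sqrt( 14 ),sqrt(14),sqrt(19 ), 4.99, 5, 9]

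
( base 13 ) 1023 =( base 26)37g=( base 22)4d4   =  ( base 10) 2226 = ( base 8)4262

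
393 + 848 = 1241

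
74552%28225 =18102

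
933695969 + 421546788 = 1355242757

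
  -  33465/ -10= 6693/2= 3346.50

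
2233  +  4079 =6312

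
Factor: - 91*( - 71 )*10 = 64610=2^1*5^1*7^1*13^1*71^1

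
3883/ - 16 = -3883/16 = - 242.69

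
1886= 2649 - 763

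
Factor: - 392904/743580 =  - 2^1*3^( - 4)*5^(-1) * 107^1= - 214/405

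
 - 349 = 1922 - 2271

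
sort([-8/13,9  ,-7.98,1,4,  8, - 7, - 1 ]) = [ - 7.98,-7, - 1, - 8/13,1, 4, 8,9]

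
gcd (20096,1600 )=64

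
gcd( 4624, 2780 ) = 4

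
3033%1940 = 1093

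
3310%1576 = 158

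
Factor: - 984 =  - 2^3*3^1*41^1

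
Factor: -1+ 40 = 39   =  3^1*13^1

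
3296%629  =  151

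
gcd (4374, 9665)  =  1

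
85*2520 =214200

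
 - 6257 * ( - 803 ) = 5024371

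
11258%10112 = 1146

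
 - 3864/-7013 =3864/7013 = 0.55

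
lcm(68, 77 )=5236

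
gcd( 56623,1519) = 7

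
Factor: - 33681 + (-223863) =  - 2^3*3^2*7^2*73^1 = -257544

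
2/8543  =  2/8543 = 0.00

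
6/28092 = 1/4682 = 0.00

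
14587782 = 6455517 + 8132265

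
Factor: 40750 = 2^1 * 5^3*163^1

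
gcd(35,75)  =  5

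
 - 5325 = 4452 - 9777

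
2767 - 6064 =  - 3297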